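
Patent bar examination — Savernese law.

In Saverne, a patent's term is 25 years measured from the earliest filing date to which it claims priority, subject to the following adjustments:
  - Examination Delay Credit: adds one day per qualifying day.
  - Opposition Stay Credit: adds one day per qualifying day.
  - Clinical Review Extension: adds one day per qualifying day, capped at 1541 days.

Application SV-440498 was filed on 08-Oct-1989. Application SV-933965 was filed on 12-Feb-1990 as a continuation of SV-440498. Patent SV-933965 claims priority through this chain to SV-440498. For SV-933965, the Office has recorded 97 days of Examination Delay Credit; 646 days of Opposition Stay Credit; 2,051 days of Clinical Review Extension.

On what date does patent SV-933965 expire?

January 8, 2021

Earliest priority filing: 8 October 1989.
Base term: 8 October 1989 + 25 years → 8 October 2014.
Examination Delay Credit: +97 days → 13 January 2015.
Opposition Stay Credit: +646 days → 20 October 2016.
Clinical Review Extension: 2051 days claimed exceeds the 1541-day cap, so +1541 days → 8 January 2021.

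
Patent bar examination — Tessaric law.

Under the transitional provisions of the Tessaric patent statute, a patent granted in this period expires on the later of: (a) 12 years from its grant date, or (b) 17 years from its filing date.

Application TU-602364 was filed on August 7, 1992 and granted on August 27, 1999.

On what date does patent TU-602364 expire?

(a) grant + 12 years → 27 August 2011.
(b) filing + 17 years → 7 August 2009.
Later of the two: 27 August 2011.

2011-08-27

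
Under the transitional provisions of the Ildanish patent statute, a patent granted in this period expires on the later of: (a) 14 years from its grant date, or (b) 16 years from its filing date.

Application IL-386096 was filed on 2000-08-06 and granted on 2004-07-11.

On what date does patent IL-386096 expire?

July 11, 2018

(a) grant + 14 years → 11 July 2018.
(b) filing + 16 years → 6 August 2016.
Later of the two: 11 July 2018.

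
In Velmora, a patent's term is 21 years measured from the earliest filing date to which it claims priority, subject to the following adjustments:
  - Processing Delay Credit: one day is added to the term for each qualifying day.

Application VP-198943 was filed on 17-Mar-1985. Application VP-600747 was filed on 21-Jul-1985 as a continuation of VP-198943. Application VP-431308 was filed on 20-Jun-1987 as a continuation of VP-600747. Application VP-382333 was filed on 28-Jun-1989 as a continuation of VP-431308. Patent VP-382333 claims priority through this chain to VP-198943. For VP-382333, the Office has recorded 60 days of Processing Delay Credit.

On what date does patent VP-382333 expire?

Earliest priority filing: 17 March 1985.
Base term: 17 March 1985 + 21 years → 17 March 2006.
Processing Delay Credit: +60 days → 16 May 2006.

May 16, 2006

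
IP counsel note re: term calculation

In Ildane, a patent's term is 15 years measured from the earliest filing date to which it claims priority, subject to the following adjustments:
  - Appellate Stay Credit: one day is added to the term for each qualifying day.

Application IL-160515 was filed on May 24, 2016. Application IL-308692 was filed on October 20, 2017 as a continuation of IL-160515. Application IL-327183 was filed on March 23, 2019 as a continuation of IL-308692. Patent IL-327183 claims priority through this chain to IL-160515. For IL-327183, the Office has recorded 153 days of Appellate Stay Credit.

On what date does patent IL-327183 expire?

Earliest priority filing: 24 May 2016.
Base term: 24 May 2016 + 15 years → 24 May 2031.
Appellate Stay Credit: +153 days → 24 October 2031.

October 24, 2031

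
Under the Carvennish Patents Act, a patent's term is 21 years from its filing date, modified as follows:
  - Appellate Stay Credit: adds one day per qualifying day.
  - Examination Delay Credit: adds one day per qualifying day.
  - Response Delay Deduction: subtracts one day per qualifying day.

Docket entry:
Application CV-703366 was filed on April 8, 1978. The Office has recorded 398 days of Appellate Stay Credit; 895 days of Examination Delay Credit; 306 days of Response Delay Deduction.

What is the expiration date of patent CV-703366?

2001-12-20

Base term: filing date + 21 years → 8 April 1999.
Appellate Stay Credit: +398 days → 10 May 2000.
Examination Delay Credit: +895 days → 22 October 2002.
Response Delay Deduction: −306 days → 20 December 2001.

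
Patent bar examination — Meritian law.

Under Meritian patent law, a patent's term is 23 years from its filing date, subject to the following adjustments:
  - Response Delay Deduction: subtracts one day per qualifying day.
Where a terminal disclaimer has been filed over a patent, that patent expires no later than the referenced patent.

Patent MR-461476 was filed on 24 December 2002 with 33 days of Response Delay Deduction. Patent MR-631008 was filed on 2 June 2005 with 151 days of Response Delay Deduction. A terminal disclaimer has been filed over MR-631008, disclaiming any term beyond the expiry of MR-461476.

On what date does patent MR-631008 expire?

Natural term of MR-631008:
  Base: filing + 23 years → 2 June 2028.
  Response Delay Deduction: −151 days → 3 January 2028.
Expiry of referenced patent MR-461476:
  Base: filing + 23 years → 24 December 2025.
  Response Delay Deduction: −33 days → 21 November 2025.
Terminal disclaimer: MR-631008 expires on the earlier of 3 January 2028 and 21 November 2025.

2025-11-21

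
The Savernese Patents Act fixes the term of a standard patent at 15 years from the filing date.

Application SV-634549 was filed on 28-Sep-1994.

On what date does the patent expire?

September 28, 2009

Filing date + 15 years → 28 September 2009.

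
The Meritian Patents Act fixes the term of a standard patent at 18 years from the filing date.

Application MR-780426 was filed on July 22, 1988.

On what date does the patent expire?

Filing date + 18 years → 22 July 2006.

2006-07-22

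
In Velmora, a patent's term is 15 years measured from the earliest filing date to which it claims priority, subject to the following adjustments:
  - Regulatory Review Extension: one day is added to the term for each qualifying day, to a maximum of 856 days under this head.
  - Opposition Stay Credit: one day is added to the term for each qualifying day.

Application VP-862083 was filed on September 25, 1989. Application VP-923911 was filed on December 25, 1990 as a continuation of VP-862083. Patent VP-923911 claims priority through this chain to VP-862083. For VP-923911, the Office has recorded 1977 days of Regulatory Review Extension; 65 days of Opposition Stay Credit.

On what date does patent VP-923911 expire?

Earliest priority filing: 25 September 1989.
Base term: 25 September 1989 + 15 years → 25 September 2004.
Regulatory Review Extension: 1977 days claimed exceeds the 856-day cap, so +856 days → 29 January 2007.
Opposition Stay Credit: +65 days → 4 April 2007.

2007-04-04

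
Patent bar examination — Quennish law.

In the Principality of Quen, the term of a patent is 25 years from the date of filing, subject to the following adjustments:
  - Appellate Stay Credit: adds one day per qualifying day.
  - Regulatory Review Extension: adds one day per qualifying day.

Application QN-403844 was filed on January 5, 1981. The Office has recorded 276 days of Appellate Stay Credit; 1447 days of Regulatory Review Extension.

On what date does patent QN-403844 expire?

Base term: filing date + 25 years → 5 January 2006.
Appellate Stay Credit: +276 days → 8 October 2006.
Regulatory Review Extension: +1447 days → 24 September 2010.

2010-09-24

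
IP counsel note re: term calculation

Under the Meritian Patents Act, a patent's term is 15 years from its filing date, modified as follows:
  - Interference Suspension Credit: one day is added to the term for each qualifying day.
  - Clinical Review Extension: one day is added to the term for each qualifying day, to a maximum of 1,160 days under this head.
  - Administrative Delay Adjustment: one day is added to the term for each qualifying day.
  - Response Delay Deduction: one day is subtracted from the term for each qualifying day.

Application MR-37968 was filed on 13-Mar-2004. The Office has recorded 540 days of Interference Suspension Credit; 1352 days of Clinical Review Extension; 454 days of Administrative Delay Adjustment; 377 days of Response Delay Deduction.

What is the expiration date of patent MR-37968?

Base term: filing date + 15 years → 13 March 2019.
Interference Suspension Credit: +540 days → 3 September 2020.
Clinical Review Extension: 1352 days claimed exceeds the 1160-day cap, so +1160 days → 7 November 2023.
Administrative Delay Adjustment: +454 days → 3 February 2025.
Response Delay Deduction: −377 days → 23 January 2024.

2024-01-23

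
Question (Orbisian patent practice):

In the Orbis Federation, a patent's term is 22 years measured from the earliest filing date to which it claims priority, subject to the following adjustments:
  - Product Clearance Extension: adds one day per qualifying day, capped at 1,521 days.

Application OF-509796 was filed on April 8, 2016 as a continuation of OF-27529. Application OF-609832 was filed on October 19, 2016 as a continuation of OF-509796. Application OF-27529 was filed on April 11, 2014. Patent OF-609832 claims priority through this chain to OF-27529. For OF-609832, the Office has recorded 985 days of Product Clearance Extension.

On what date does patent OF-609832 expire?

Earliest priority filing: 11 April 2014.
Base term: 11 April 2014 + 22 years → 11 April 2036.
Product Clearance Extension: 985 days (within the 1521-day cap) → +985 days → 22 December 2038.

December 22, 2038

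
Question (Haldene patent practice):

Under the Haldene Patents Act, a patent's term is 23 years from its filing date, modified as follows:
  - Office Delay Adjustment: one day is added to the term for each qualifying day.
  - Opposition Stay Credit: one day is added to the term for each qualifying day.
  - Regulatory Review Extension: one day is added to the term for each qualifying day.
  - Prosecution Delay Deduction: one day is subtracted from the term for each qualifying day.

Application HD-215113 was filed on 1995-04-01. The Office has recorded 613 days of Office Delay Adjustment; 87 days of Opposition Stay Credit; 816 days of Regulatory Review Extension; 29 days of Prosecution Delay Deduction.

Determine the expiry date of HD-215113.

Base term: filing date + 23 years → 1 April 2018.
Office Delay Adjustment: +613 days → 5 December 2019.
Opposition Stay Credit: +87 days → 1 March 2020.
Regulatory Review Extension: +816 days → 26 May 2022.
Prosecution Delay Deduction: −29 days → 27 April 2022.

2022-04-27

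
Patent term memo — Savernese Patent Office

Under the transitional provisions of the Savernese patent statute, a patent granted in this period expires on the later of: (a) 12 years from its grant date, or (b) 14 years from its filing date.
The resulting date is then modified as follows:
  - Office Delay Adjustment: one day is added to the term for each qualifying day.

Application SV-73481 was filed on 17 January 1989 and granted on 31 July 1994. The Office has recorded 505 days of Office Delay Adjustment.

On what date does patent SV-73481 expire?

December 18, 2007

(a) grant + 12 years → 31 July 2006.
(b) filing + 14 years → 17 January 2003.
Later of the two: 31 July 2006.
Office Delay Adjustment: +505 days → 18 December 2007.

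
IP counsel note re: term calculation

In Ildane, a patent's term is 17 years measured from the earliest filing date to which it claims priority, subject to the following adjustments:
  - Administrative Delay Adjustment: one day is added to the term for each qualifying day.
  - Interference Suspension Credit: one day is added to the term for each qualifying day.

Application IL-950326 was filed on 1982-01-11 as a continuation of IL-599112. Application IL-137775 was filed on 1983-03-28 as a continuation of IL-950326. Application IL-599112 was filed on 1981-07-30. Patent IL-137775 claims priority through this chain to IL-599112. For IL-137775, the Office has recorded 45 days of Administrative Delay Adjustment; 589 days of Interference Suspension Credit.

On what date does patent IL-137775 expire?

Earliest priority filing: 30 July 1981.
Base term: 30 July 1981 + 17 years → 30 July 1998.
Administrative Delay Adjustment: +45 days → 13 September 1998.
Interference Suspension Credit: +589 days → 24 April 2000.

April 24, 2000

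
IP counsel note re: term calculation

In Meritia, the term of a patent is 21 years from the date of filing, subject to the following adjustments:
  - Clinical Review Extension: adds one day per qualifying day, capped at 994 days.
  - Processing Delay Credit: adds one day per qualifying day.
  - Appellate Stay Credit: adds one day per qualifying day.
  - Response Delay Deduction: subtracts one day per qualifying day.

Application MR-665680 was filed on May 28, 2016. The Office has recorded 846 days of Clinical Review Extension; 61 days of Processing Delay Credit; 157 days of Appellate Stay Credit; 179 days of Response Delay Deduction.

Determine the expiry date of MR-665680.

Base term: filing date + 21 years → 28 May 2037.
Clinical Review Extension: 846 days (within the 994-day cap) → +846 days → 21 September 2039.
Processing Delay Credit: +61 days → 21 November 2039.
Appellate Stay Credit: +157 days → 26 April 2040.
Response Delay Deduction: −179 days → 30 October 2039.

October 30, 2039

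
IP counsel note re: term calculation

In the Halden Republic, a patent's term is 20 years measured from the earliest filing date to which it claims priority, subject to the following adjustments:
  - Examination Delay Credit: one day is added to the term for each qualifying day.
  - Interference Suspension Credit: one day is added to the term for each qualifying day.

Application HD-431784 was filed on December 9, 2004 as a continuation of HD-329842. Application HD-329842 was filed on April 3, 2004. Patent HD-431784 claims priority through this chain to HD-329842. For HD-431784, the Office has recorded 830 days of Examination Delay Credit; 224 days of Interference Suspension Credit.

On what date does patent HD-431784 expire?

February 21, 2027

Earliest priority filing: 3 April 2004.
Base term: 3 April 2004 + 20 years → 3 April 2024.
Examination Delay Credit: +830 days → 12 July 2026.
Interference Suspension Credit: +224 days → 21 February 2027.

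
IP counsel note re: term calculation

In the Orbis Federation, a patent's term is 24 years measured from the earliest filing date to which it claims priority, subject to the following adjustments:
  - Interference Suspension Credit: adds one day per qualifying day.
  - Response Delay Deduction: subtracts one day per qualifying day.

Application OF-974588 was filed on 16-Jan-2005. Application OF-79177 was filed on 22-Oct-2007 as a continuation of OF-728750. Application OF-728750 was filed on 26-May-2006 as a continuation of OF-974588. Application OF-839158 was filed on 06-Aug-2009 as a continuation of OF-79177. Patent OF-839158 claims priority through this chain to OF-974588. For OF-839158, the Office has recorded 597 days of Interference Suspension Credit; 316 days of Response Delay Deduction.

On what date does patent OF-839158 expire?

2029-10-24

Earliest priority filing: 16 January 2005.
Base term: 16 January 2005 + 24 years → 16 January 2029.
Interference Suspension Credit: +597 days → 5 September 2030.
Response Delay Deduction: −316 days → 24 October 2029.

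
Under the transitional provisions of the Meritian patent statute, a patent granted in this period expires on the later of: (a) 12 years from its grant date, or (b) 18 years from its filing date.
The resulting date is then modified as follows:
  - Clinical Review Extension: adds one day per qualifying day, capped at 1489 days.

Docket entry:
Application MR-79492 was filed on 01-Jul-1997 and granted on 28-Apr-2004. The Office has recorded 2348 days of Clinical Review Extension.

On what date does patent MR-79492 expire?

May 26, 2020

(a) grant + 12 years → 28 April 2016.
(b) filing + 18 years → 1 July 2015.
Later of the two: 28 April 2016.
Clinical Review Extension: 2348 days claimed exceeds the 1489-day cap, so +1489 days → 26 May 2020.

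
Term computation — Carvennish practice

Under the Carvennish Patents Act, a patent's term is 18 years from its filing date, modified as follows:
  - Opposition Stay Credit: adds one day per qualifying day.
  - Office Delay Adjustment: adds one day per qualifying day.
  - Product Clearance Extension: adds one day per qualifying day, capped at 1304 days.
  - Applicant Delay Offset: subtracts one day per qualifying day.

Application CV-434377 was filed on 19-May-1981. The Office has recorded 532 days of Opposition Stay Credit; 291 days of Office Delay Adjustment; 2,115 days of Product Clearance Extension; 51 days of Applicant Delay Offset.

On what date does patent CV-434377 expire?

Base term: filing date + 18 years → 19 May 1999.
Opposition Stay Credit: +532 days → 1 November 2000.
Office Delay Adjustment: +291 days → 19 August 2001.
Product Clearance Extension: 2115 days claimed exceeds the 1304-day cap, so +1304 days → 15 March 2005.
Applicant Delay Offset: −51 days → 23 January 2005.

January 23, 2005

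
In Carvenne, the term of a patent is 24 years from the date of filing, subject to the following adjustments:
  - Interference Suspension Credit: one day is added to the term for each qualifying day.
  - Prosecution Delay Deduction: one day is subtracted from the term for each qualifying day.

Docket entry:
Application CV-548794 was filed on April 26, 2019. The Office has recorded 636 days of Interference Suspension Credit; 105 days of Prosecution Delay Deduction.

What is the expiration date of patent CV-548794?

2044-10-08

Base term: filing date + 24 years → 26 April 2043.
Interference Suspension Credit: +636 days → 21 January 2045.
Prosecution Delay Deduction: −105 days → 8 October 2044.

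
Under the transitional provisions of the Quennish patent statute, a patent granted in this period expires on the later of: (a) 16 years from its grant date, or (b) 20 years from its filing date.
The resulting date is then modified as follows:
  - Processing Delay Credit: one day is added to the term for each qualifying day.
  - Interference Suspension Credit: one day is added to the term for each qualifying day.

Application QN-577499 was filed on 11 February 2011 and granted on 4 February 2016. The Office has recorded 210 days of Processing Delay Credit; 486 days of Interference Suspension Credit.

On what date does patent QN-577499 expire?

2033-12-31

(a) grant + 16 years → 4 February 2032.
(b) filing + 20 years → 11 February 2031.
Later of the two: 4 February 2032.
Processing Delay Credit: +210 days → 1 September 2032.
Interference Suspension Credit: +486 days → 31 December 2033.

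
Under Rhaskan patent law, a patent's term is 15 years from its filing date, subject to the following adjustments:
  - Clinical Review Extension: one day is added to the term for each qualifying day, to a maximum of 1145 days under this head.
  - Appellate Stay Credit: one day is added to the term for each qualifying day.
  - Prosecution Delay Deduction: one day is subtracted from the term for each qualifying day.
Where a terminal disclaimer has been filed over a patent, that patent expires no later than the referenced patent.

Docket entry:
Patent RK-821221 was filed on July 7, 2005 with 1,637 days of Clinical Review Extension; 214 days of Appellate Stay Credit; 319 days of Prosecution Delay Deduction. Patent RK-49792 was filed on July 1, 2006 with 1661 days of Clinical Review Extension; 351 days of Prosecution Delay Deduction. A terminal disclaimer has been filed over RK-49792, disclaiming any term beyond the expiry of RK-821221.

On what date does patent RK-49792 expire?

Natural term of RK-49792:
  Base: filing + 15 years → 1 July 2021.
  Clinical Review Extension: 1661 days claimed exceeds the 1145-day cap, so +1145 days → 19 August 2024.
  Prosecution Delay Deduction: −351 days → 3 September 2023.
Expiry of referenced patent RK-821221:
  Base: filing + 15 years → 7 July 2020.
  Clinical Review Extension: 1637 days claimed exceeds the 1145-day cap, so +1145 days → 26 August 2023.
  Appellate Stay Credit: +214 days → 27 March 2024.
  Prosecution Delay Deduction: −319 days → 13 May 2023.
Terminal disclaimer: RK-49792 expires on the earlier of 3 September 2023 and 13 May 2023.

2023-05-13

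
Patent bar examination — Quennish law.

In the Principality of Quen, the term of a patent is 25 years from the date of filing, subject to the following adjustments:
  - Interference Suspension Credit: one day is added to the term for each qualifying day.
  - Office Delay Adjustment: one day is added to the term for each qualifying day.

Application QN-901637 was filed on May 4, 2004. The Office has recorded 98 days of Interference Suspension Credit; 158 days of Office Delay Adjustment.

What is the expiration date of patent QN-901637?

January 15, 2030

Base term: filing date + 25 years → 4 May 2029.
Interference Suspension Credit: +98 days → 10 August 2029.
Office Delay Adjustment: +158 days → 15 January 2030.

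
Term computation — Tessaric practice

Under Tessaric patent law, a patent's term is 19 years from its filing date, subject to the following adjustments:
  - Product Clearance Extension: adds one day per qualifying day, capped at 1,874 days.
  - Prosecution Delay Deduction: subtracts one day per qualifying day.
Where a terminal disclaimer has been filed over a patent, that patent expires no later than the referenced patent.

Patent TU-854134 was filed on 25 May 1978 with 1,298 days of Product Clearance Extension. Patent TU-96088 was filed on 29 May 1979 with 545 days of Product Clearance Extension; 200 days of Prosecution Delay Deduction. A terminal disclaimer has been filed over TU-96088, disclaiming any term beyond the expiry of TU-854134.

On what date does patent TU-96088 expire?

May 9, 1999

Natural term of TU-96088:
  Base: filing + 19 years → 29 May 1998.
  Product Clearance Extension: 545 days (within the 1874-day cap) → +545 days → 25 November 1999.
  Prosecution Delay Deduction: −200 days → 9 May 1999.
Expiry of referenced patent TU-854134:
  Base: filing + 19 years → 25 May 1997.
  Product Clearance Extension: 1298 days (within the 1874-day cap) → +1298 days → 13 December 2000.
Terminal disclaimer: TU-96088 expires on the earlier of 9 May 1999 and 13 December 2000.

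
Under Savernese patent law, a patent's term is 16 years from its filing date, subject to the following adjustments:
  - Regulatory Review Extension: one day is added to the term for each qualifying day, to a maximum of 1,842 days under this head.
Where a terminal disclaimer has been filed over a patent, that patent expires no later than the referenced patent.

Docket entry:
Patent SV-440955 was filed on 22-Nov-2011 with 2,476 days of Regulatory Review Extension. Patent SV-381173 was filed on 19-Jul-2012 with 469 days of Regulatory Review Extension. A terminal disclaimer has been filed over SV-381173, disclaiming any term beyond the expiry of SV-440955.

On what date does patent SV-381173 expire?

Natural term of SV-381173:
  Base: filing + 16 years → 19 July 2028.
  Regulatory Review Extension: 469 days (within the 1842-day cap) → +469 days → 31 October 2029.
Expiry of referenced patent SV-440955:
  Base: filing + 16 years → 22 November 2027.
  Regulatory Review Extension: 2476 days claimed exceeds the 1842-day cap, so +1842 days → 7 December 2032.
Terminal disclaimer: SV-381173 expires on the earlier of 31 October 2029 and 7 December 2032.

2029-10-31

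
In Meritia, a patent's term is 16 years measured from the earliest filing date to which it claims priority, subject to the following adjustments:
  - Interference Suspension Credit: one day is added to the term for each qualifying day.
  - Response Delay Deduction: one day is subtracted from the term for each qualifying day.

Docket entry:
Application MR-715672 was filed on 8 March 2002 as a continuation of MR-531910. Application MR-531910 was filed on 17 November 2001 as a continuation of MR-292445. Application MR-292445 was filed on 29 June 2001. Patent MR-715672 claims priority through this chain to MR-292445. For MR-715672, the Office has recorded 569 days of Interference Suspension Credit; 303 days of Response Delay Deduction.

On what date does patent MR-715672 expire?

March 22, 2018

Earliest priority filing: 29 June 2001.
Base term: 29 June 2001 + 16 years → 29 June 2017.
Interference Suspension Credit: +569 days → 19 January 2019.
Response Delay Deduction: −303 days → 22 March 2018.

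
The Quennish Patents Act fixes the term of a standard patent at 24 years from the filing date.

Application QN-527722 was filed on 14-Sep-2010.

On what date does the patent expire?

2034-09-14

Filing date + 24 years → 14 September 2034.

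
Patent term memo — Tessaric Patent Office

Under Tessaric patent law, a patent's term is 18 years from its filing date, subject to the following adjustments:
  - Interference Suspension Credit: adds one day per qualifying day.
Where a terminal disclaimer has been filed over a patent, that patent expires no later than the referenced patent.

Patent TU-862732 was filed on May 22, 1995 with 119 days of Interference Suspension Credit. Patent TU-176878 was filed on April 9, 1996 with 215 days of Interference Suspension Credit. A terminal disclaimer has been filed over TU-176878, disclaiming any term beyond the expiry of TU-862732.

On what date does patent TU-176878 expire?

September 18, 2013

Natural term of TU-176878:
  Base: filing + 18 years → 9 April 2014.
  Interference Suspension Credit: +215 days → 10 November 2014.
Expiry of referenced patent TU-862732:
  Base: filing + 18 years → 22 May 2013.
  Interference Suspension Credit: +119 days → 18 September 2013.
Terminal disclaimer: TU-176878 expires on the earlier of 10 November 2014 and 18 September 2013.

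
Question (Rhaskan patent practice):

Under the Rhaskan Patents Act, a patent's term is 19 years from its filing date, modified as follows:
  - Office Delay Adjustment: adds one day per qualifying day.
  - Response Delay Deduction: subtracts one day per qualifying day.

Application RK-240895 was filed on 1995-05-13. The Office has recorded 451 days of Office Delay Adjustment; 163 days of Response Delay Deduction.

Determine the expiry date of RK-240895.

Base term: filing date + 19 years → 13 May 2014.
Office Delay Adjustment: +451 days → 7 August 2015.
Response Delay Deduction: −163 days → 25 February 2015.

2015-02-25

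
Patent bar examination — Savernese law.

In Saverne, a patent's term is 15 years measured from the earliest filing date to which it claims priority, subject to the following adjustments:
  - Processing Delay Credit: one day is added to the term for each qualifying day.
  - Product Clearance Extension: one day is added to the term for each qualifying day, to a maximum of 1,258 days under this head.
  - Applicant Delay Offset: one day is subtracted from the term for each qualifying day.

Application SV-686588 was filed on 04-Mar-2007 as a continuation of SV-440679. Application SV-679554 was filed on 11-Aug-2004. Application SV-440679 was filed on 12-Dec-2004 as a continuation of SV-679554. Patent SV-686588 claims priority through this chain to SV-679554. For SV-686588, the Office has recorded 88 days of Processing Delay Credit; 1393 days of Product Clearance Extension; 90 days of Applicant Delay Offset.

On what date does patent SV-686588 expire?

Earliest priority filing: 11 August 2004.
Base term: 11 August 2004 + 15 years → 11 August 2019.
Processing Delay Credit: +88 days → 7 November 2019.
Product Clearance Extension: 1393 days claimed exceeds the 1258-day cap, so +1258 days → 18 April 2023.
Applicant Delay Offset: −90 days → 18 January 2023.

January 18, 2023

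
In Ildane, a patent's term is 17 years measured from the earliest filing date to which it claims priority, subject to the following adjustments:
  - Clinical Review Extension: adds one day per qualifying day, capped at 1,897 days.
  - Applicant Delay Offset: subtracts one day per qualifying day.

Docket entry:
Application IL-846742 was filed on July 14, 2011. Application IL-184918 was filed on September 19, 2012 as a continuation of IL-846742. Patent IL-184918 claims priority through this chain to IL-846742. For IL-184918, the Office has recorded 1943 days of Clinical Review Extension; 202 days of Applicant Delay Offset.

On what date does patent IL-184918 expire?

Earliest priority filing: 14 July 2011.
Base term: 14 July 2011 + 17 years → 14 July 2028.
Clinical Review Extension: 1943 days claimed exceeds the 1897-day cap, so +1897 days → 23 September 2033.
Applicant Delay Offset: −202 days → 5 March 2033.

2033-03-05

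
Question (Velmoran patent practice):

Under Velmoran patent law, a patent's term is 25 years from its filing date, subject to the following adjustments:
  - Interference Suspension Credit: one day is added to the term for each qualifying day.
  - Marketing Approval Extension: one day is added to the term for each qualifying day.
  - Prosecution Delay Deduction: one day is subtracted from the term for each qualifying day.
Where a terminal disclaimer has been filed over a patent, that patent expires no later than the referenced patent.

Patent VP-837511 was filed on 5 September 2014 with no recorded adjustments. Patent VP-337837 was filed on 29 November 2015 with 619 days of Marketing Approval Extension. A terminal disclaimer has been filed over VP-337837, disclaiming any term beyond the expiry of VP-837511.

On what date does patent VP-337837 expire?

Natural term of VP-337837:
  Base: filing + 25 years → 29 November 2040.
  Marketing Approval Extension: +619 days → 10 August 2042.
Expiry of referenced patent VP-837511:
  Base: filing + 25 years → 5 September 2039.
Terminal disclaimer: VP-337837 expires on the earlier of 10 August 2042 and 5 September 2039.

September 5, 2039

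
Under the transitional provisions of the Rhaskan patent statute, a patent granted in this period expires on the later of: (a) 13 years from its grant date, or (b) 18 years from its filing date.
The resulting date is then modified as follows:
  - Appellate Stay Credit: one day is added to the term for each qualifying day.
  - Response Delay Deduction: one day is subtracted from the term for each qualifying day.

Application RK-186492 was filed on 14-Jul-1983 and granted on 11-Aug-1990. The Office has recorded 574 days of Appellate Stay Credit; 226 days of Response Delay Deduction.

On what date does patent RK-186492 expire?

2004-07-24

(a) grant + 13 years → 11 August 2003.
(b) filing + 18 years → 14 July 2001.
Later of the two: 11 August 2003.
Appellate Stay Credit: +574 days → 7 March 2005.
Response Delay Deduction: −226 days → 24 July 2004.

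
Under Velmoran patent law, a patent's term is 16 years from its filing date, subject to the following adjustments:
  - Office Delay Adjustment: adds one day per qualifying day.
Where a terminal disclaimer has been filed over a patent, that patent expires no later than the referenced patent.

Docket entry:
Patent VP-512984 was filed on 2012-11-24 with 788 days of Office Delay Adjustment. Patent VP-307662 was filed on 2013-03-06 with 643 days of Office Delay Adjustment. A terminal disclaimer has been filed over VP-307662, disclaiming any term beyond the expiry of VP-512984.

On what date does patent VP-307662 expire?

December 9, 2030

Natural term of VP-307662:
  Base: filing + 16 years → 6 March 2029.
  Office Delay Adjustment: +643 days → 9 December 2030.
Expiry of referenced patent VP-512984:
  Base: filing + 16 years → 24 November 2028.
  Office Delay Adjustment: +788 days → 21 January 2031.
Terminal disclaimer: VP-307662 expires on the earlier of 9 December 2030 and 21 January 2031.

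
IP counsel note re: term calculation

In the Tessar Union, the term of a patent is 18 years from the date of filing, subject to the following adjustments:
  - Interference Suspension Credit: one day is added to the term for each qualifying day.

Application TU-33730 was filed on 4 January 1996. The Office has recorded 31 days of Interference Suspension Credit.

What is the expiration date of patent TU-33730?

Base term: filing date + 18 years → 4 January 2014.
Interference Suspension Credit: +31 days → 4 February 2014.

February 4, 2014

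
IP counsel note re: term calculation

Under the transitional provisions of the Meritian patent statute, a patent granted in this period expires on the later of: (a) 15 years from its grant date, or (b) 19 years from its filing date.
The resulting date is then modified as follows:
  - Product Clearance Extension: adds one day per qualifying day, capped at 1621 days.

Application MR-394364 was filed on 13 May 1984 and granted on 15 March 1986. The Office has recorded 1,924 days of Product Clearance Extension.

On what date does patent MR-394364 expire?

2007-10-20

(a) grant + 15 years → 15 March 2001.
(b) filing + 19 years → 13 May 2003.
Later of the two: 13 May 2003.
Product Clearance Extension: 1924 days claimed exceeds the 1621-day cap, so +1621 days → 20 October 2007.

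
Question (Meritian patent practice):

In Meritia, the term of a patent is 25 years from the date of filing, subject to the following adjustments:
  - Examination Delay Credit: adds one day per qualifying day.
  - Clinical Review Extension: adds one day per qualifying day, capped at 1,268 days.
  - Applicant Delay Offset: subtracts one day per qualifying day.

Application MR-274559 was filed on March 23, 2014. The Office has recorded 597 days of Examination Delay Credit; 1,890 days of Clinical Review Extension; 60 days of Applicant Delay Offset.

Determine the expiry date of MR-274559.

Base term: filing date + 25 years → 23 March 2039.
Examination Delay Credit: +597 days → 9 November 2040.
Clinical Review Extension: 1890 days claimed exceeds the 1268-day cap, so +1268 days → 30 April 2044.
Applicant Delay Offset: −60 days → 1 March 2044.

2044-03-01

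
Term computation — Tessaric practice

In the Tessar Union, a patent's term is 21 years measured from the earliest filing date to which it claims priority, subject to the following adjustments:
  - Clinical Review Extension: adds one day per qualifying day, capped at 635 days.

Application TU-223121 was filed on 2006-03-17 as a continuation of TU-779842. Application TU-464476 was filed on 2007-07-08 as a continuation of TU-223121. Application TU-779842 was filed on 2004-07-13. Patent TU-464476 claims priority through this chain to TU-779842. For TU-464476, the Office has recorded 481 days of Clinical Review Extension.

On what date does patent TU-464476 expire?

2026-11-06

Earliest priority filing: 13 July 2004.
Base term: 13 July 2004 + 21 years → 13 July 2025.
Clinical Review Extension: 481 days (within the 635-day cap) → +481 days → 6 November 2026.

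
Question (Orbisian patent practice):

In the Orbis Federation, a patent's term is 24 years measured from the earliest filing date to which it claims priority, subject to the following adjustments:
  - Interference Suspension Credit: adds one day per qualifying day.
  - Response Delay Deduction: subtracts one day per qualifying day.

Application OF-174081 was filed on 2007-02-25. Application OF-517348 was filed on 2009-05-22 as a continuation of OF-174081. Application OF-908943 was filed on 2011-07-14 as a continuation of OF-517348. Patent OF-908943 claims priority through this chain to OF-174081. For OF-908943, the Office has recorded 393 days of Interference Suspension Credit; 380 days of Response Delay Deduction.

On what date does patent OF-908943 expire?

2031-03-10

Earliest priority filing: 25 February 2007.
Base term: 25 February 2007 + 24 years → 25 February 2031.
Interference Suspension Credit: +393 days → 24 March 2032.
Response Delay Deduction: −380 days → 10 March 2031.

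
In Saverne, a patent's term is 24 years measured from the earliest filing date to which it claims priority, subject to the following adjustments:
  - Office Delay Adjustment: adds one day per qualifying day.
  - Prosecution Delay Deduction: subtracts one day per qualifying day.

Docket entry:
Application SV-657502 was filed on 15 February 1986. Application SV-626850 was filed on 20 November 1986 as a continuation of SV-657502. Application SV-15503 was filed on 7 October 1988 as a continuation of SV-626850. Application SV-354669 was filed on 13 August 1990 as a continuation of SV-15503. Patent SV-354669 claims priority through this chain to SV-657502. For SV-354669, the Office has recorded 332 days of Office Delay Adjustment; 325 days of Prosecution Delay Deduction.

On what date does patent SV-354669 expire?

Earliest priority filing: 15 February 1986.
Base term: 15 February 1986 + 24 years → 15 February 2010.
Office Delay Adjustment: +332 days → 13 January 2011.
Prosecution Delay Deduction: −325 days → 22 February 2010.

February 22, 2010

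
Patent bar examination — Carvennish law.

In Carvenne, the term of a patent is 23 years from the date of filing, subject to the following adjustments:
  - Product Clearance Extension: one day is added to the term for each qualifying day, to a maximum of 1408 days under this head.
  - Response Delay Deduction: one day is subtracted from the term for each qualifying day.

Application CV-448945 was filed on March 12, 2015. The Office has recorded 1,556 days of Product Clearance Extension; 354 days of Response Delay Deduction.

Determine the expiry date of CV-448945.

Base term: filing date + 23 years → 12 March 2038.
Product Clearance Extension: 1556 days claimed exceeds the 1408-day cap, so +1408 days → 18 January 2042.
Response Delay Deduction: −354 days → 29 January 2041.

2041-01-29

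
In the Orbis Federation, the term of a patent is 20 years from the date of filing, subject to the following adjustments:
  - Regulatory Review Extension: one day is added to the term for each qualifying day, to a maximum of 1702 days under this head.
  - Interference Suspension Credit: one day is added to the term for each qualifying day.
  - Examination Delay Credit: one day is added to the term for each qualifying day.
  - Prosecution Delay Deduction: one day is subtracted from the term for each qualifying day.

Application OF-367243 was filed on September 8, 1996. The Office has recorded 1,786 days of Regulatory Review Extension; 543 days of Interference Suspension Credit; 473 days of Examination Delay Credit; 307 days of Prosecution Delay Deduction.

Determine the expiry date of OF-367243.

Base term: filing date + 20 years → 8 September 2016.
Regulatory Review Extension: 1786 days claimed exceeds the 1702-day cap, so +1702 days → 7 May 2021.
Interference Suspension Credit: +543 days → 1 November 2022.
Examination Delay Credit: +473 days → 17 February 2024.
Prosecution Delay Deduction: −307 days → 16 April 2023.

April 16, 2023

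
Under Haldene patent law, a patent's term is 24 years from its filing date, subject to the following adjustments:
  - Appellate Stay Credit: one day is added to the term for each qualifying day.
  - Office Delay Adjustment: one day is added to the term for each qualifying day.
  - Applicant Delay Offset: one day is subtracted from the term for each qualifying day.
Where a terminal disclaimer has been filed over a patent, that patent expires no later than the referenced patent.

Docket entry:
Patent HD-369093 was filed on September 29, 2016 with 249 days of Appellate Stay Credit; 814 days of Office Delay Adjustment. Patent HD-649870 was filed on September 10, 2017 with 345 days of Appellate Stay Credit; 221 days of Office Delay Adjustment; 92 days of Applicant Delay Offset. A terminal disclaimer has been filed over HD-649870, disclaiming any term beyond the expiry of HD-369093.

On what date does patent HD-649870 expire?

Natural term of HD-649870:
  Base: filing + 24 years → 10 September 2041.
  Appellate Stay Credit: +345 days → 21 August 2042.
  Office Delay Adjustment: +221 days → 30 March 2043.
  Applicant Delay Offset: −92 days → 28 December 2042.
Expiry of referenced patent HD-369093:
  Base: filing + 24 years → 29 September 2040.
  Appellate Stay Credit: +249 days → 5 June 2041.
  Office Delay Adjustment: +814 days → 28 August 2043.
Terminal disclaimer: HD-649870 expires on the earlier of 28 December 2042 and 28 August 2043.

2042-12-28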